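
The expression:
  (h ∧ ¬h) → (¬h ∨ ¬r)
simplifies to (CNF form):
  True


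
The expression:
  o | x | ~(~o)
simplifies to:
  o | x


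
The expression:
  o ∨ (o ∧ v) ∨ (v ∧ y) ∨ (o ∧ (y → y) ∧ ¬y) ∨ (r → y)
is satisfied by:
  {y: True, o: True, r: False}
  {y: True, o: False, r: False}
  {o: True, y: False, r: False}
  {y: False, o: False, r: False}
  {r: True, y: True, o: True}
  {r: True, y: True, o: False}
  {r: True, o: True, y: False}


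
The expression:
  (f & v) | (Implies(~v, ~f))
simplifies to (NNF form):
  v | ~f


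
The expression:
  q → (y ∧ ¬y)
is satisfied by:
  {q: False}


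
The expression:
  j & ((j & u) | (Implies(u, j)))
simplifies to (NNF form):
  j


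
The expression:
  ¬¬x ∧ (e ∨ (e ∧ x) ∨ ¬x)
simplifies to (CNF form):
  e ∧ x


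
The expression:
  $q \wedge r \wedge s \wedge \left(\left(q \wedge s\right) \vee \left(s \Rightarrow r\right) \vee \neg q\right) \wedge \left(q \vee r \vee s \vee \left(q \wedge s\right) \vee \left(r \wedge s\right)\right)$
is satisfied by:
  {r: True, s: True, q: True}


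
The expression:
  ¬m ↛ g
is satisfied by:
  {g: True, m: False}
  {m: False, g: False}
  {m: True, g: True}


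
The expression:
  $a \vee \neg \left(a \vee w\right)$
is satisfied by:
  {a: True, w: False}
  {w: False, a: False}
  {w: True, a: True}


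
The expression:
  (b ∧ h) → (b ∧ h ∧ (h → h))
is always true.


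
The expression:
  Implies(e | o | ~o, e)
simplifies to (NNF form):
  e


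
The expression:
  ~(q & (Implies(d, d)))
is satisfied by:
  {q: False}


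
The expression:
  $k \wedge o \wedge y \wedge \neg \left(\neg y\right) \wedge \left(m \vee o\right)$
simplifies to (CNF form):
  $k \wedge o \wedge y$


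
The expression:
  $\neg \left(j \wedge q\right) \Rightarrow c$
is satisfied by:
  {c: True, j: True, q: True}
  {c: True, j: True, q: False}
  {c: True, q: True, j: False}
  {c: True, q: False, j: False}
  {j: True, q: True, c: False}


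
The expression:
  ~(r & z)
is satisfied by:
  {z: False, r: False}
  {r: True, z: False}
  {z: True, r: False}


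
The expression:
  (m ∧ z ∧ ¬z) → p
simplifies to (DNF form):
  True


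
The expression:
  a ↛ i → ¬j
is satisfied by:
  {i: True, a: False, j: False}
  {a: False, j: False, i: False}
  {i: True, j: True, a: False}
  {j: True, a: False, i: False}
  {i: True, a: True, j: False}
  {a: True, i: False, j: False}
  {i: True, j: True, a: True}


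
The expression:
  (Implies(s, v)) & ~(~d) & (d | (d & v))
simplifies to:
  d & (v | ~s)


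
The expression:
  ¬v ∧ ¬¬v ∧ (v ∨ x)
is never true.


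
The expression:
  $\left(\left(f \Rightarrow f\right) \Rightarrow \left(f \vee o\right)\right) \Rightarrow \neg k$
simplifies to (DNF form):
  $\left(\neg f \wedge \neg o\right) \vee \neg k$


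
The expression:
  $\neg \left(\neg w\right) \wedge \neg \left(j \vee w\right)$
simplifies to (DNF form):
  $\text{False}$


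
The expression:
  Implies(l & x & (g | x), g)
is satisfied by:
  {g: True, l: False, x: False}
  {l: False, x: False, g: False}
  {x: True, g: True, l: False}
  {x: True, l: False, g: False}
  {g: True, l: True, x: False}
  {l: True, g: False, x: False}
  {x: True, l: True, g: True}


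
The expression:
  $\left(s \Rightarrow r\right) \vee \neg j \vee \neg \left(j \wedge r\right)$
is always true.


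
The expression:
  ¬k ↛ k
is always true.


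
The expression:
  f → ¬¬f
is always true.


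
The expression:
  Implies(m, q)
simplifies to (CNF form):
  q | ~m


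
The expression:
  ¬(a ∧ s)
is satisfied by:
  {s: False, a: False}
  {a: True, s: False}
  {s: True, a: False}


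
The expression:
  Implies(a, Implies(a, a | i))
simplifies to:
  True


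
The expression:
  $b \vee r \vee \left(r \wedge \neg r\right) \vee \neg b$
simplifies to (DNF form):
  $\text{True}$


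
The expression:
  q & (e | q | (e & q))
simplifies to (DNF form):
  q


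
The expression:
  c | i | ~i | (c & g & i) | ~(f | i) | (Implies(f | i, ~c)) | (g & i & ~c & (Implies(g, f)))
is always true.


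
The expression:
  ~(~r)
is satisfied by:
  {r: True}


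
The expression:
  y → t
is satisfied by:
  {t: True, y: False}
  {y: False, t: False}
  {y: True, t: True}


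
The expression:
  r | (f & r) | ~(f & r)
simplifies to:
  True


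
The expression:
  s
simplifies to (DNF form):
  s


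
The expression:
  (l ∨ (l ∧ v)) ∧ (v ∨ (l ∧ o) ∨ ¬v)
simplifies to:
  l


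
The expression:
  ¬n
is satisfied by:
  {n: False}


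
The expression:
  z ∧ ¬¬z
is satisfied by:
  {z: True}


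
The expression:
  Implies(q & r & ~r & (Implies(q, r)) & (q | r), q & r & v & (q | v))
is always true.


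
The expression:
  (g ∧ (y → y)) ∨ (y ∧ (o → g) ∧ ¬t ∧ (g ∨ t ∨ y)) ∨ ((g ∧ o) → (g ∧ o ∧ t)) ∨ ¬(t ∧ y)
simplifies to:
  True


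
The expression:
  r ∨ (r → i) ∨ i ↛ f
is always true.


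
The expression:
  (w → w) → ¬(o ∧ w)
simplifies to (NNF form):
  ¬o ∨ ¬w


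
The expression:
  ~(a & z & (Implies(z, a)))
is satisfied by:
  {z: False, a: False}
  {a: True, z: False}
  {z: True, a: False}


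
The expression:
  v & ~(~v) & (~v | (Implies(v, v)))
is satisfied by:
  {v: True}


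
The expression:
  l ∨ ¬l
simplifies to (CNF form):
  True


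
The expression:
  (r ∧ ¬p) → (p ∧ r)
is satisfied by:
  {p: True, r: False}
  {r: False, p: False}
  {r: True, p: True}


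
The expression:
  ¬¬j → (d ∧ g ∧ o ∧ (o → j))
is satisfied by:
  {d: True, g: True, o: True, j: False}
  {d: True, g: True, o: False, j: False}
  {d: True, o: True, g: False, j: False}
  {d: True, o: False, g: False, j: False}
  {g: True, o: True, d: False, j: False}
  {g: True, o: False, d: False, j: False}
  {o: True, d: False, g: False, j: False}
  {o: False, d: False, g: False, j: False}
  {j: True, d: True, g: True, o: True}


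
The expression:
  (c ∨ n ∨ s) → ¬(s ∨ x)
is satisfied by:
  {c: False, x: False, s: False, n: False}
  {n: True, c: False, x: False, s: False}
  {c: True, n: False, x: False, s: False}
  {n: True, c: True, x: False, s: False}
  {x: True, n: False, c: False, s: False}


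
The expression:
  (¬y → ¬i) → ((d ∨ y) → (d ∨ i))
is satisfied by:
  {i: True, d: True, y: False}
  {i: True, y: False, d: False}
  {d: True, y: False, i: False}
  {d: False, y: False, i: False}
  {i: True, d: True, y: True}
  {i: True, y: True, d: False}
  {d: True, y: True, i: False}


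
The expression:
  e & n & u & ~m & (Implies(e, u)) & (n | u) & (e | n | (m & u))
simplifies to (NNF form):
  e & n & u & ~m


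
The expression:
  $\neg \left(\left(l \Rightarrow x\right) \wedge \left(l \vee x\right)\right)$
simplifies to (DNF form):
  $\neg x$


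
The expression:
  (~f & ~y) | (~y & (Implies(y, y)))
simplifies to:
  ~y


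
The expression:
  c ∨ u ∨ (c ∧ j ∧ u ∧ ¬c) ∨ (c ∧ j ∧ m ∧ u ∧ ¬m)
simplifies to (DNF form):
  c ∨ u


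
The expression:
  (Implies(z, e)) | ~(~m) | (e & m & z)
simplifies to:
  e | m | ~z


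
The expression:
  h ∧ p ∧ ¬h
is never true.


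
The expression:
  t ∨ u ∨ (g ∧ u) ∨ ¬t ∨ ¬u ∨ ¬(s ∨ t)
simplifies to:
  True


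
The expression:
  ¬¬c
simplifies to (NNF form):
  c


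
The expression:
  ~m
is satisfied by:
  {m: False}


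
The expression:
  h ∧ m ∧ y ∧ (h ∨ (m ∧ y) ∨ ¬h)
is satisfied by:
  {h: True, m: True, y: True}


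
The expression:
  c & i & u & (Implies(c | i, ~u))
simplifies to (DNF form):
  False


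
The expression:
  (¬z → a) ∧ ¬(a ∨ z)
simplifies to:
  False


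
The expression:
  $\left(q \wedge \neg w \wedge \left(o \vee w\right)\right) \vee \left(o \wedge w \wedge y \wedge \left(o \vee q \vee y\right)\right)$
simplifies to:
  $o \wedge \left(q \vee w\right) \wedge \left(y \vee \neg w\right)$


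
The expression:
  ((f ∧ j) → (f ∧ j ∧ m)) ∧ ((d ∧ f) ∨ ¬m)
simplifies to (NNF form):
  (¬f ∧ ¬m) ∨ (¬j ∧ ¬m) ∨ (d ∧ f ∧ m)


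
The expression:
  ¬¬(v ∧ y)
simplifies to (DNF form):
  v ∧ y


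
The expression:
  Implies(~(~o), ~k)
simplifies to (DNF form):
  ~k | ~o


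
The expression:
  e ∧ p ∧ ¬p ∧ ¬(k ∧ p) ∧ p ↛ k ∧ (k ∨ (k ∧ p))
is never true.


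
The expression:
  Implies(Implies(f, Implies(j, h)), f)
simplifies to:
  f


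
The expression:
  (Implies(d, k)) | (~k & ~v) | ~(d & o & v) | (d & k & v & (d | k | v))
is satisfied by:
  {k: True, v: False, o: False, d: False}
  {k: False, v: False, o: False, d: False}
  {d: True, k: True, v: False, o: False}
  {d: True, k: False, v: False, o: False}
  {k: True, o: True, d: False, v: False}
  {o: True, d: False, v: False, k: False}
  {d: True, o: True, k: True, v: False}
  {d: True, o: True, k: False, v: False}
  {k: True, v: True, d: False, o: False}
  {v: True, d: False, o: False, k: False}
  {k: True, d: True, v: True, o: False}
  {d: True, v: True, k: False, o: False}
  {k: True, o: True, v: True, d: False}
  {o: True, v: True, d: False, k: False}
  {d: True, o: True, v: True, k: True}


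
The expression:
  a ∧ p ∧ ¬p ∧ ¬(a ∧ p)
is never true.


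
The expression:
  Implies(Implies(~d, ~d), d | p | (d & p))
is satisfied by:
  {d: True, p: True}
  {d: True, p: False}
  {p: True, d: False}


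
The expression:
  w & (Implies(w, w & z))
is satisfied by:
  {z: True, w: True}


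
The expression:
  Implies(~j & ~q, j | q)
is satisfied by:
  {q: True, j: True}
  {q: True, j: False}
  {j: True, q: False}


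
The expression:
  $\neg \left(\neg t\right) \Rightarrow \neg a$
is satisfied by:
  {t: False, a: False}
  {a: True, t: False}
  {t: True, a: False}


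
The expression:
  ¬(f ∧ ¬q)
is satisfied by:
  {q: True, f: False}
  {f: False, q: False}
  {f: True, q: True}


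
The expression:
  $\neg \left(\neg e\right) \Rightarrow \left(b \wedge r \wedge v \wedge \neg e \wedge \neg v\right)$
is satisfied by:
  {e: False}


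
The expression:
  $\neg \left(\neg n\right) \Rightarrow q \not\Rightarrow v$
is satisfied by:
  {q: True, v: False, n: False}
  {v: False, n: False, q: False}
  {q: True, v: True, n: False}
  {v: True, q: False, n: False}
  {n: True, q: True, v: False}


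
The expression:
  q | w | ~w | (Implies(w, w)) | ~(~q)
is always true.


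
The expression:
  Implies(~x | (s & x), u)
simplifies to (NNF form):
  u | (x & ~s)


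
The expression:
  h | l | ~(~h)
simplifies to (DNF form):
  h | l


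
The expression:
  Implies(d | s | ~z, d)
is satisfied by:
  {d: True, z: True, s: False}
  {d: True, z: False, s: False}
  {d: True, s: True, z: True}
  {d: True, s: True, z: False}
  {z: True, s: False, d: False}


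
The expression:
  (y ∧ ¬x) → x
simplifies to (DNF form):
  x ∨ ¬y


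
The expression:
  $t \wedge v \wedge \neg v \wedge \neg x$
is never true.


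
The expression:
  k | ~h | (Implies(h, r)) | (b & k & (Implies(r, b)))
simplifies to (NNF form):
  k | r | ~h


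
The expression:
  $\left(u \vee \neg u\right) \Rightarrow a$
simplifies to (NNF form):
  $a$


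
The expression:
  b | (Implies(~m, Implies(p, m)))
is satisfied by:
  {b: True, m: True, p: False}
  {b: True, p: False, m: False}
  {m: True, p: False, b: False}
  {m: False, p: False, b: False}
  {b: True, m: True, p: True}
  {b: True, p: True, m: False}
  {m: True, p: True, b: False}


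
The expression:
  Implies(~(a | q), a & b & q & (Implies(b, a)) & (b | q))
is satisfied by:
  {a: True, q: True}
  {a: True, q: False}
  {q: True, a: False}


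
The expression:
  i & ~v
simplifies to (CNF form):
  i & ~v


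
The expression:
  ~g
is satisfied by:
  {g: False}


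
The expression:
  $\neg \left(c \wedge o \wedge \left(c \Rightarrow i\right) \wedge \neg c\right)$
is always true.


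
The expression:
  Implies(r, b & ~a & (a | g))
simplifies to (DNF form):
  ~r | (b & g & ~a)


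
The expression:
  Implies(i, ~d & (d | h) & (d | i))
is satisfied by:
  {h: True, d: False, i: False}
  {d: False, i: False, h: False}
  {h: True, d: True, i: False}
  {d: True, h: False, i: False}
  {i: True, h: True, d: False}


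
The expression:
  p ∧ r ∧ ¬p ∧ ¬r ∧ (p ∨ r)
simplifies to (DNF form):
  False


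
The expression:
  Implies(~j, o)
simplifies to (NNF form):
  j | o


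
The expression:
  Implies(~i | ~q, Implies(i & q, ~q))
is always true.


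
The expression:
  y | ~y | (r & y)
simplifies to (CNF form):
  True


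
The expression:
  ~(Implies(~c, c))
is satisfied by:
  {c: False}


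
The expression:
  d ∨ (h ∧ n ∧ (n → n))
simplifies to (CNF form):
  (d ∨ h) ∧ (d ∨ n)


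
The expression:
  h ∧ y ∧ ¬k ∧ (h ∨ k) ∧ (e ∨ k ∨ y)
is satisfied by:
  {h: True, y: True, k: False}


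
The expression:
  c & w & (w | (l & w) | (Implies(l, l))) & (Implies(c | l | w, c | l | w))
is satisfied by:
  {c: True, w: True}


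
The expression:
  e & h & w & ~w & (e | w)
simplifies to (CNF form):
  False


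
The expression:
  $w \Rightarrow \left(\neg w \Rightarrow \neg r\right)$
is always true.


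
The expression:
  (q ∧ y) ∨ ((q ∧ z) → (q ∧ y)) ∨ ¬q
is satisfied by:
  {y: True, q: False, z: False}
  {q: False, z: False, y: False}
  {y: True, z: True, q: False}
  {z: True, q: False, y: False}
  {y: True, q: True, z: False}
  {q: True, y: False, z: False}
  {y: True, z: True, q: True}


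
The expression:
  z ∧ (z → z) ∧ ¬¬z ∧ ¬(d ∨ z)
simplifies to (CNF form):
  False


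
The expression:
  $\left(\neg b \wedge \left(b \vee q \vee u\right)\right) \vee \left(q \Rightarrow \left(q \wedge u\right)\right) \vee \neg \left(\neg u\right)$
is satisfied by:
  {u: True, q: False, b: False}
  {u: False, q: False, b: False}
  {b: True, u: True, q: False}
  {b: True, u: False, q: False}
  {q: True, u: True, b: False}
  {q: True, u: False, b: False}
  {q: True, b: True, u: True}


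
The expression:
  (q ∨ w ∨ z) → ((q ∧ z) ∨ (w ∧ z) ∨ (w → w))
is always true.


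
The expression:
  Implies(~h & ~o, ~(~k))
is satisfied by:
  {k: True, o: True, h: True}
  {k: True, o: True, h: False}
  {k: True, h: True, o: False}
  {k: True, h: False, o: False}
  {o: True, h: True, k: False}
  {o: True, h: False, k: False}
  {h: True, o: False, k: False}


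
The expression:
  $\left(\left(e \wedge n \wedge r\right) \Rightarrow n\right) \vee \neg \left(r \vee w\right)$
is always true.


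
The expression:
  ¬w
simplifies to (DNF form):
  ¬w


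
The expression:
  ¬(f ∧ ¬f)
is always true.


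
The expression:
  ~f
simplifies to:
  ~f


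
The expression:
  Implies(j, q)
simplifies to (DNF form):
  q | ~j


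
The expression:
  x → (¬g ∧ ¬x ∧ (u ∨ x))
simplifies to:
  ¬x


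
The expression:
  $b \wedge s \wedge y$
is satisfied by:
  {b: True, y: True, s: True}


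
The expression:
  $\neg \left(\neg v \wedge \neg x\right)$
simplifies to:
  $v \vee x$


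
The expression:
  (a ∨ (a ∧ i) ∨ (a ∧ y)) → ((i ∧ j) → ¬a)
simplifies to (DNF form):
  ¬a ∨ ¬i ∨ ¬j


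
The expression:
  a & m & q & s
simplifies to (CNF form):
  a & m & q & s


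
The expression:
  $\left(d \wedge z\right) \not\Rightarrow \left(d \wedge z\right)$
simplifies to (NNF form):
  $\text{False}$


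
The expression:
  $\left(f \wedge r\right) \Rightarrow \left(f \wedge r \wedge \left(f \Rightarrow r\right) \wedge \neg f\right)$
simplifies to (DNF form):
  $\neg f \vee \neg r$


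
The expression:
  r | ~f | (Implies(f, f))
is always true.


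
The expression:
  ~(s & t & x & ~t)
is always true.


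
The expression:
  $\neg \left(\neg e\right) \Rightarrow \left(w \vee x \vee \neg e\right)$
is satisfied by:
  {w: True, x: True, e: False}
  {w: True, e: False, x: False}
  {x: True, e: False, w: False}
  {x: False, e: False, w: False}
  {w: True, x: True, e: True}
  {w: True, e: True, x: False}
  {x: True, e: True, w: False}


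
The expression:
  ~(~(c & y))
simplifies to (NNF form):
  c & y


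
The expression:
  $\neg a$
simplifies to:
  $\neg a$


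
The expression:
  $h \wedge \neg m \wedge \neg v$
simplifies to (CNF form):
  $h \wedge \neg m \wedge \neg v$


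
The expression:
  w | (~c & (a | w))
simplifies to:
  w | (a & ~c)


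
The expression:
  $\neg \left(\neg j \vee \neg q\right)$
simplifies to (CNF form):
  $j \wedge q$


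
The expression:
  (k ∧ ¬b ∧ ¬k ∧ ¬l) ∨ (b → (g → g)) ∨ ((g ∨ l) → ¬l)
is always true.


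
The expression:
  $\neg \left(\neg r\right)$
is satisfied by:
  {r: True}


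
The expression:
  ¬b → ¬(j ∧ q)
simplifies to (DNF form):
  b ∨ ¬j ∨ ¬q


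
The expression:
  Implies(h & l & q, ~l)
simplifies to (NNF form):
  ~h | ~l | ~q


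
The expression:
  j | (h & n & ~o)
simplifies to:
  j | (h & n & ~o)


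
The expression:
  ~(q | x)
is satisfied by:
  {q: False, x: False}


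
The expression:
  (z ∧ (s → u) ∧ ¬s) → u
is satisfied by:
  {u: True, s: True, z: False}
  {u: True, s: False, z: False}
  {s: True, u: False, z: False}
  {u: False, s: False, z: False}
  {u: True, z: True, s: True}
  {u: True, z: True, s: False}
  {z: True, s: True, u: False}


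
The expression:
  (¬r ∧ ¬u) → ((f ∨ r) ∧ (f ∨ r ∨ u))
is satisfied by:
  {r: True, u: True, f: True}
  {r: True, u: True, f: False}
  {r: True, f: True, u: False}
  {r: True, f: False, u: False}
  {u: True, f: True, r: False}
  {u: True, f: False, r: False}
  {f: True, u: False, r: False}


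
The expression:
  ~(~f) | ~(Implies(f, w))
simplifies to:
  f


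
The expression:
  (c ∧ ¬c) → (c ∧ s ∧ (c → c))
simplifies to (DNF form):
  True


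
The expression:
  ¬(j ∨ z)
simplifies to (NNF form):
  ¬j ∧ ¬z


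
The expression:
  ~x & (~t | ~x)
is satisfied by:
  {x: False}


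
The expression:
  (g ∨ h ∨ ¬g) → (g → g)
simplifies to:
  True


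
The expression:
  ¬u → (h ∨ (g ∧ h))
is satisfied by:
  {u: True, h: True}
  {u: True, h: False}
  {h: True, u: False}


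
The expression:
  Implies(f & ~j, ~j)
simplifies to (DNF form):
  True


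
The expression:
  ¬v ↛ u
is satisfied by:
  {u: True, v: False}
  {v: False, u: False}
  {v: True, u: True}


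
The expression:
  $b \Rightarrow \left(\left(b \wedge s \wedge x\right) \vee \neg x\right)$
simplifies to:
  $s \vee \neg b \vee \neg x$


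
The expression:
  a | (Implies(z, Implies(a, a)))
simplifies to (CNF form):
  True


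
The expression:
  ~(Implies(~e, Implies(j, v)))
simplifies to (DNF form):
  j & ~e & ~v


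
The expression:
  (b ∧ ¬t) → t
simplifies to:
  t ∨ ¬b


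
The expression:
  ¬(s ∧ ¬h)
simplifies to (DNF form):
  h ∨ ¬s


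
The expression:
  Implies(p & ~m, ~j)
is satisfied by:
  {m: True, p: False, j: False}
  {p: False, j: False, m: False}
  {j: True, m: True, p: False}
  {j: True, p: False, m: False}
  {m: True, p: True, j: False}
  {p: True, m: False, j: False}
  {j: True, p: True, m: True}


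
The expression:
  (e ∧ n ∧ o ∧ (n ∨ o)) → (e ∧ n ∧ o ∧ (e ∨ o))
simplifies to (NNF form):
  True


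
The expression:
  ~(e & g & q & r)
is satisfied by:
  {g: False, e: False, q: False, r: False}
  {r: True, g: False, e: False, q: False}
  {q: True, g: False, e: False, r: False}
  {r: True, q: True, g: False, e: False}
  {e: True, r: False, g: False, q: False}
  {r: True, e: True, g: False, q: False}
  {q: True, e: True, r: False, g: False}
  {r: True, q: True, e: True, g: False}
  {g: True, q: False, e: False, r: False}
  {r: True, g: True, q: False, e: False}
  {q: True, g: True, r: False, e: False}
  {r: True, q: True, g: True, e: False}
  {e: True, g: True, q: False, r: False}
  {r: True, e: True, g: True, q: False}
  {q: True, e: True, g: True, r: False}


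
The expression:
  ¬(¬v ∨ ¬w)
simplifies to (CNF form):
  v ∧ w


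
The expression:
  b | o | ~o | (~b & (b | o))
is always true.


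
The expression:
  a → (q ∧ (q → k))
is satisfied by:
  {k: True, q: True, a: False}
  {k: True, q: False, a: False}
  {q: True, k: False, a: False}
  {k: False, q: False, a: False}
  {a: True, k: True, q: True}


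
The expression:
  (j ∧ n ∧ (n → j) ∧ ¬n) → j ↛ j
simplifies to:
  True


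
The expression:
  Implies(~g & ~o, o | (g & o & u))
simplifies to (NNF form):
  g | o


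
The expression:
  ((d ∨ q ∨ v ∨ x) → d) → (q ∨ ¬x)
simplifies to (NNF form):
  q ∨ ¬d ∨ ¬x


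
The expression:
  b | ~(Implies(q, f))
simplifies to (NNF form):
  b | (q & ~f)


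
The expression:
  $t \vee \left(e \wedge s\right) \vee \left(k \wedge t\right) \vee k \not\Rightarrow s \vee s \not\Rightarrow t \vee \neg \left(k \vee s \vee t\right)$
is always true.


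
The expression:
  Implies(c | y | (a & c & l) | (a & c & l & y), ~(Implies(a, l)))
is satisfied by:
  {a: True, l: False, c: False, y: False}
  {a: False, l: False, c: False, y: False}
  {a: True, y: True, l: False, c: False}
  {a: True, c: True, y: False, l: False}
  {a: True, c: True, y: True, l: False}
  {a: True, l: True, y: False, c: False}
  {l: True, y: False, c: False, a: False}


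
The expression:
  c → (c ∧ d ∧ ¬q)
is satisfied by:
  {d: True, q: False, c: False}
  {q: False, c: False, d: False}
  {d: True, q: True, c: False}
  {q: True, d: False, c: False}
  {c: True, d: True, q: False}


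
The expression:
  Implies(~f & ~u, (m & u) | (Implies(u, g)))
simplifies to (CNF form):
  True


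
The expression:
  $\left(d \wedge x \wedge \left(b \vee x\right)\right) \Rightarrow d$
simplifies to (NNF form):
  $\text{True}$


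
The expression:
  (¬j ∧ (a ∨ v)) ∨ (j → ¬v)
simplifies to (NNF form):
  ¬j ∨ ¬v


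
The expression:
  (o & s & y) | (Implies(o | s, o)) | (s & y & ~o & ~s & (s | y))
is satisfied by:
  {o: True, s: False}
  {s: False, o: False}
  {s: True, o: True}


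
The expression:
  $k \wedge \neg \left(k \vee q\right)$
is never true.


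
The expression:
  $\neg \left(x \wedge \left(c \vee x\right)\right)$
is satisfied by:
  {x: False}


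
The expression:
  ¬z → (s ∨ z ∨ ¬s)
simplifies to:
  True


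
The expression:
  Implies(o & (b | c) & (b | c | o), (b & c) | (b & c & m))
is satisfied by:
  {c: False, o: False, b: False}
  {b: True, c: False, o: False}
  {c: True, b: False, o: False}
  {b: True, c: True, o: False}
  {o: True, b: False, c: False}
  {b: True, o: True, c: True}


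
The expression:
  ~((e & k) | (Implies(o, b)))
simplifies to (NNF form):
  o & ~b & (~e | ~k)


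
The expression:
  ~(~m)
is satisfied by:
  {m: True}


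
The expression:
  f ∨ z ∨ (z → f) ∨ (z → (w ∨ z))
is always true.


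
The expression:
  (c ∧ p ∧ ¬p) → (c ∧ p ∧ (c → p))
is always true.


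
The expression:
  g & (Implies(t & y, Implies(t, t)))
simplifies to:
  g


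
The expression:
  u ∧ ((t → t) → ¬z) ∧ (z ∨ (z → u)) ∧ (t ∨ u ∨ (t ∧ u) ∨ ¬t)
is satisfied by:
  {u: True, z: False}


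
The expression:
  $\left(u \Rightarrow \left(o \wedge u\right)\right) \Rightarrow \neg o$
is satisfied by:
  {o: False}


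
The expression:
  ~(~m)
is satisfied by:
  {m: True}


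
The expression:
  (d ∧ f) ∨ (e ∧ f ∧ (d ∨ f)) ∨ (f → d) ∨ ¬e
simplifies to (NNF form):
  True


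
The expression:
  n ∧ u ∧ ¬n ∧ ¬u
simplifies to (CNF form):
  False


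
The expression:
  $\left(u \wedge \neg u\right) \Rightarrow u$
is always true.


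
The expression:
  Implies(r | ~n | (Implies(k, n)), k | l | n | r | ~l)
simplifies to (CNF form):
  True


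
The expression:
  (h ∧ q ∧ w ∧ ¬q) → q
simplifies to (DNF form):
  True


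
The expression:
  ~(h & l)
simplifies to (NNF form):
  ~h | ~l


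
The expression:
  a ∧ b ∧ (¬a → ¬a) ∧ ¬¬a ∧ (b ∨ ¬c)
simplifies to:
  a ∧ b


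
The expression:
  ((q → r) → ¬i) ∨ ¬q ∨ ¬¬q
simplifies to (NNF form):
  True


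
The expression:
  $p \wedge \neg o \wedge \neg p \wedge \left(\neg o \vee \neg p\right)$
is never true.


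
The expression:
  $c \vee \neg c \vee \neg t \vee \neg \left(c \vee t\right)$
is always true.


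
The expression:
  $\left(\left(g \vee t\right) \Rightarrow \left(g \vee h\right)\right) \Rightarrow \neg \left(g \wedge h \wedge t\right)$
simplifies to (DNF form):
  $\neg g \vee \neg h \vee \neg t$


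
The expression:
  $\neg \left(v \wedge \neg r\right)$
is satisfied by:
  {r: True, v: False}
  {v: False, r: False}
  {v: True, r: True}


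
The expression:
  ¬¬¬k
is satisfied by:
  {k: False}


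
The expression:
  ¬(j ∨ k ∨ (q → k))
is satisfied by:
  {q: True, j: False, k: False}


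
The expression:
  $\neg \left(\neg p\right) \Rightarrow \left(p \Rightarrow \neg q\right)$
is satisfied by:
  {p: False, q: False}
  {q: True, p: False}
  {p: True, q: False}


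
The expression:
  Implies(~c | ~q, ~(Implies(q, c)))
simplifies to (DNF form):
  q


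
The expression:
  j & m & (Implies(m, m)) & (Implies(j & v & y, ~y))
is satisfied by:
  {m: True, j: True, v: False, y: False}
  {m: True, j: True, y: True, v: False}
  {m: True, j: True, v: True, y: False}


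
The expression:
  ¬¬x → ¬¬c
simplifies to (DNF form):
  c ∨ ¬x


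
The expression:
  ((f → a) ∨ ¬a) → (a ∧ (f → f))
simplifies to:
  a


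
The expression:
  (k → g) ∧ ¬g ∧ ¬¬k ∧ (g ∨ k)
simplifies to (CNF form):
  False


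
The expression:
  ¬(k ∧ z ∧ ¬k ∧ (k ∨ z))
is always true.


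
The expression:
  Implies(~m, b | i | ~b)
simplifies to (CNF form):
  True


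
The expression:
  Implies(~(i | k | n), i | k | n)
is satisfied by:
  {i: True, n: True, k: True}
  {i: True, n: True, k: False}
  {i: True, k: True, n: False}
  {i: True, k: False, n: False}
  {n: True, k: True, i: False}
  {n: True, k: False, i: False}
  {k: True, n: False, i: False}


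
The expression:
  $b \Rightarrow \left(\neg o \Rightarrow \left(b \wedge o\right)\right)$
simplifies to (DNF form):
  $o \vee \neg b$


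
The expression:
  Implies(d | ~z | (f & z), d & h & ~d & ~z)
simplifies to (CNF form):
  z & ~d & ~f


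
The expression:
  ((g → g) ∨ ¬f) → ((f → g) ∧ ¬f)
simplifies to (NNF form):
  ¬f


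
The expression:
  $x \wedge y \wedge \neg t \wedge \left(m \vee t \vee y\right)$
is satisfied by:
  {x: True, y: True, t: False}


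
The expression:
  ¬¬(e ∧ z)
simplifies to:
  e ∧ z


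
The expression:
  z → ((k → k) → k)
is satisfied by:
  {k: True, z: False}
  {z: False, k: False}
  {z: True, k: True}


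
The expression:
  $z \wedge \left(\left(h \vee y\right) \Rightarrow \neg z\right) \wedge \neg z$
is never true.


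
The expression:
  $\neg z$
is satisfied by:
  {z: False}


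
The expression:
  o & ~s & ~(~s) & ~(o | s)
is never true.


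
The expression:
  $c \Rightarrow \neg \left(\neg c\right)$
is always true.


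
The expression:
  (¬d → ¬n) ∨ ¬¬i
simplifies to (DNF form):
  d ∨ i ∨ ¬n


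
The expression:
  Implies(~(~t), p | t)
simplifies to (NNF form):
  True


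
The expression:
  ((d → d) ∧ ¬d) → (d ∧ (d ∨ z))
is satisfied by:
  {d: True}


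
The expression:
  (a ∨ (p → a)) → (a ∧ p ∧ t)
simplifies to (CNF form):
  p ∧ (t ∨ ¬a)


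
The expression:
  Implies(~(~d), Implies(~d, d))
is always true.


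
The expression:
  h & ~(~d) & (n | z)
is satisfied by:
  {h: True, n: True, z: True, d: True}
  {h: True, n: True, d: True, z: False}
  {h: True, z: True, d: True, n: False}


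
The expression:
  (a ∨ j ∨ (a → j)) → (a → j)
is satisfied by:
  {j: True, a: False}
  {a: False, j: False}
  {a: True, j: True}


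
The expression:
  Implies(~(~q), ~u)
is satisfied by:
  {u: False, q: False}
  {q: True, u: False}
  {u: True, q: False}


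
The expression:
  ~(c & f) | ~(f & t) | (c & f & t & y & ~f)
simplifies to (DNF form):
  ~c | ~f | ~t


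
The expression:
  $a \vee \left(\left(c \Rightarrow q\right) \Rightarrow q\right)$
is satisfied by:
  {a: True, q: True, c: True}
  {a: True, q: True, c: False}
  {a: True, c: True, q: False}
  {a: True, c: False, q: False}
  {q: True, c: True, a: False}
  {q: True, c: False, a: False}
  {c: True, q: False, a: False}


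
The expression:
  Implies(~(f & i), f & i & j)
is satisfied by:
  {i: True, f: True}


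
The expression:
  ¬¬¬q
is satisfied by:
  {q: False}


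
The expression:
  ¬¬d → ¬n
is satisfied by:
  {d: False, n: False}
  {n: True, d: False}
  {d: True, n: False}


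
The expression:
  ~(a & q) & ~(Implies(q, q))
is never true.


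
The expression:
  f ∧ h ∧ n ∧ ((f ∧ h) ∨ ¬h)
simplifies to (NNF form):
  f ∧ h ∧ n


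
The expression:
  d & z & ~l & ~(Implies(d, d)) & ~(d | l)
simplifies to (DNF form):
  False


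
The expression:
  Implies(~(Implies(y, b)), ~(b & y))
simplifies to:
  True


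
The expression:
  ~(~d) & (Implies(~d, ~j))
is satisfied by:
  {d: True}


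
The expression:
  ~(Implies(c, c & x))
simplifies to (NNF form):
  c & ~x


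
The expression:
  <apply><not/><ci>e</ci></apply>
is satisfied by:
  {e: False}


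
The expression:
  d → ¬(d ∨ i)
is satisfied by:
  {d: False}


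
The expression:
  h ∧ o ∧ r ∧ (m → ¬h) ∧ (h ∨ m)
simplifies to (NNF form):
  h ∧ o ∧ r ∧ ¬m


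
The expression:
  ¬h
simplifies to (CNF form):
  ¬h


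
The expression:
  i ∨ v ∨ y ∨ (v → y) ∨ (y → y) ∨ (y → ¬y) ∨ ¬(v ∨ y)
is always true.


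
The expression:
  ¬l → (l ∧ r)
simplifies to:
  l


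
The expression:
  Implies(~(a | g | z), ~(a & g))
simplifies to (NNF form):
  True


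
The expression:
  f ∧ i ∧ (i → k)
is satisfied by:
  {i: True, f: True, k: True}


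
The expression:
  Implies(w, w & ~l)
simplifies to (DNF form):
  ~l | ~w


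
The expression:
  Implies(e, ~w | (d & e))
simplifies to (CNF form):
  d | ~e | ~w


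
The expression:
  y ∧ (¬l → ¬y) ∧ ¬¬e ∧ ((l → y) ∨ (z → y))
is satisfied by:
  {e: True, y: True, l: True}


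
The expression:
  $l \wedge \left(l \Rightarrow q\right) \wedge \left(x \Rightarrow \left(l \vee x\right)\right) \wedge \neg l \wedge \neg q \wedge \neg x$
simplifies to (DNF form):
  $\text{False}$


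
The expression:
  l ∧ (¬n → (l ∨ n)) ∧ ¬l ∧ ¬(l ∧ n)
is never true.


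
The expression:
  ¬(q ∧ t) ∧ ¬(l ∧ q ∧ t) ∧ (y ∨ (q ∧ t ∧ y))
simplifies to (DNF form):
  (y ∧ ¬q) ∨ (y ∧ ¬t)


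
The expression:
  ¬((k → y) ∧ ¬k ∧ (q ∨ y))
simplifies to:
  k ∨ (¬q ∧ ¬y)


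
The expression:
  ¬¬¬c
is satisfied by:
  {c: False}


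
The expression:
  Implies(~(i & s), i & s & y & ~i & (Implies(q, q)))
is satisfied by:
  {i: True, s: True}


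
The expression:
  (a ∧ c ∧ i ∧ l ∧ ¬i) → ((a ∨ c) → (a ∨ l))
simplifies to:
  True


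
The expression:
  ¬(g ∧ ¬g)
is always true.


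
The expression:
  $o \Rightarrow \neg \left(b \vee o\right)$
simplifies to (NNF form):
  $\neg o$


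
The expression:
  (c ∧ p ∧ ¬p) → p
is always true.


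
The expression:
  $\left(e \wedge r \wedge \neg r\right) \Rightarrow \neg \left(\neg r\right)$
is always true.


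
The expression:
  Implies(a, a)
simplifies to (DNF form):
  True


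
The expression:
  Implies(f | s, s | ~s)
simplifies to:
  True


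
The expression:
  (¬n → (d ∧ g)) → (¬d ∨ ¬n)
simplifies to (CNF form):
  ¬d ∨ ¬n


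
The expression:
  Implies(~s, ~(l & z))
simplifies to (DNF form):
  s | ~l | ~z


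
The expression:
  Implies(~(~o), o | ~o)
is always true.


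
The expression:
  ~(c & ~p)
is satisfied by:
  {p: True, c: False}
  {c: False, p: False}
  {c: True, p: True}


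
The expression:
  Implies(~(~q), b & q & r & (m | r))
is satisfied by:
  {b: True, r: True, q: False}
  {b: True, r: False, q: False}
  {r: True, b: False, q: False}
  {b: False, r: False, q: False}
  {b: True, q: True, r: True}


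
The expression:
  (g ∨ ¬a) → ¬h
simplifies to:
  (a ∧ ¬g) ∨ ¬h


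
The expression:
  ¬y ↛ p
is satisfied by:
  {p: True, y: False}
  {y: False, p: False}
  {y: True, p: True}


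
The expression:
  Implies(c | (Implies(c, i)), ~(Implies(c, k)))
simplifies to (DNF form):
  c & ~k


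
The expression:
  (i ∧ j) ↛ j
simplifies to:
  False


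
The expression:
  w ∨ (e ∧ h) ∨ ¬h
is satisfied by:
  {e: True, w: True, h: False}
  {e: True, h: False, w: False}
  {w: True, h: False, e: False}
  {w: False, h: False, e: False}
  {e: True, w: True, h: True}
  {e: True, h: True, w: False}
  {w: True, h: True, e: False}


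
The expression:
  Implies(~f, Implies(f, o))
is always true.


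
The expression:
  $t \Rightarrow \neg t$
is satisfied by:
  {t: False}


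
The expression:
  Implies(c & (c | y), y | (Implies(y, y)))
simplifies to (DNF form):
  True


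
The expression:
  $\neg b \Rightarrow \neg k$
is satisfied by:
  {b: True, k: False}
  {k: False, b: False}
  {k: True, b: True}


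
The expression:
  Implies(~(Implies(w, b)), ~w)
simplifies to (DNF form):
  b | ~w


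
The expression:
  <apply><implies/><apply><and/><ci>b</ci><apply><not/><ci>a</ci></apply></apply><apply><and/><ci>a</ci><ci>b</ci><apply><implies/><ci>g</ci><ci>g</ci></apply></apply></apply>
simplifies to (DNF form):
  <apply><or/><ci>a</ci><apply><not/><ci>b</ci></apply></apply>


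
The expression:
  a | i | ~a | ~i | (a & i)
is always true.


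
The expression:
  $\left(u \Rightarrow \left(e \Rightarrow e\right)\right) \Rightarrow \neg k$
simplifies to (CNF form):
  $\neg k$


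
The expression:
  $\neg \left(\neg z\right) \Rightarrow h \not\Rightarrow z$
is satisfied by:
  {z: False}


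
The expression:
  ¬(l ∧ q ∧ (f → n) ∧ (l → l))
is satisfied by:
  {f: True, n: False, l: False, q: False}
  {f: False, n: False, l: False, q: False}
  {f: True, n: True, l: False, q: False}
  {n: True, f: False, l: False, q: False}
  {q: True, f: True, n: False, l: False}
  {q: True, f: False, n: False, l: False}
  {q: True, f: True, n: True, l: False}
  {q: True, n: True, f: False, l: False}
  {l: True, f: True, q: False, n: False}
  {l: True, q: False, n: False, f: False}
  {f: True, l: True, n: True, q: False}
  {l: True, n: True, q: False, f: False}
  {f: True, l: True, q: True, n: False}


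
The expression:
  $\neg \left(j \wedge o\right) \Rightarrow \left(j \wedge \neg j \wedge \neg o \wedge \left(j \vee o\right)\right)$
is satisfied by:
  {j: True, o: True}


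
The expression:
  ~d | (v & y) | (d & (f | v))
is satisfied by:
  {v: True, f: True, d: False}
  {v: True, f: False, d: False}
  {f: True, v: False, d: False}
  {v: False, f: False, d: False}
  {d: True, v: True, f: True}
  {d: True, v: True, f: False}
  {d: True, f: True, v: False}


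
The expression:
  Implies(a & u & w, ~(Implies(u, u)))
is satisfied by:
  {w: False, u: False, a: False}
  {a: True, w: False, u: False}
  {u: True, w: False, a: False}
  {a: True, u: True, w: False}
  {w: True, a: False, u: False}
  {a: True, w: True, u: False}
  {u: True, w: True, a: False}


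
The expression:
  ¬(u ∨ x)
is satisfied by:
  {x: False, u: False}


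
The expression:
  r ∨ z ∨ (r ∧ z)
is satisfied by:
  {r: True, z: True}
  {r: True, z: False}
  {z: True, r: False}


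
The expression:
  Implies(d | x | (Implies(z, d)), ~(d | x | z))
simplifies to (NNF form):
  ~d & ~x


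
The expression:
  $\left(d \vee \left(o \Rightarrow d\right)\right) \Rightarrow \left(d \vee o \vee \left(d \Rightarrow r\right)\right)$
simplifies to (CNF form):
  $\text{True}$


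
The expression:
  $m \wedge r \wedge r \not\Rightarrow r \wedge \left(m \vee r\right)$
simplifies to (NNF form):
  $\text{False}$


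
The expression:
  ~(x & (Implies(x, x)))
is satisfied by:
  {x: False}


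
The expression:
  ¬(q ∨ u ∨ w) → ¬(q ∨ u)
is always true.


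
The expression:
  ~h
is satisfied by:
  {h: False}


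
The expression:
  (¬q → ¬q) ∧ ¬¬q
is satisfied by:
  {q: True}


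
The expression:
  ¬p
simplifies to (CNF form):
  ¬p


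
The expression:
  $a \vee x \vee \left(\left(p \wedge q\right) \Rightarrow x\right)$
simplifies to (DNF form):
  $a \vee x \vee \neg p \vee \neg q$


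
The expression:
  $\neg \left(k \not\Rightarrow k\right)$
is always true.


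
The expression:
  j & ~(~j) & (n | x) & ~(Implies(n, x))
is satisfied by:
  {j: True, n: True, x: False}


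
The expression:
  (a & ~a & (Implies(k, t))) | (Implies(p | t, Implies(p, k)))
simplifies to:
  k | ~p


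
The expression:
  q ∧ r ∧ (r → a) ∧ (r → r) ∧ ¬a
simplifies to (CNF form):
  False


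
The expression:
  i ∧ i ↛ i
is never true.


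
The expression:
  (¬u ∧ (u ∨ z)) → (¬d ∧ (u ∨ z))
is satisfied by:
  {u: True, z: False, d: False}
  {u: False, z: False, d: False}
  {d: True, u: True, z: False}
  {d: True, u: False, z: False}
  {z: True, u: True, d: False}
  {z: True, u: False, d: False}
  {z: True, d: True, u: True}


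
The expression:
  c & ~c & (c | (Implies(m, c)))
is never true.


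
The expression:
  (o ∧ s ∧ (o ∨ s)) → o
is always true.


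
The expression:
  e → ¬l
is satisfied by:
  {l: False, e: False}
  {e: True, l: False}
  {l: True, e: False}


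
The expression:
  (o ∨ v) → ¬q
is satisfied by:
  {o: False, q: False, v: False}
  {v: True, o: False, q: False}
  {o: True, v: False, q: False}
  {v: True, o: True, q: False}
  {q: True, v: False, o: False}


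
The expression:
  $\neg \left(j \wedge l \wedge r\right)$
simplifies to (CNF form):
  $\neg j \vee \neg l \vee \neg r$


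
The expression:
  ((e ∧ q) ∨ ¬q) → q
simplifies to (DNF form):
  q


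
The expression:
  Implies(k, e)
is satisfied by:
  {e: True, k: False}
  {k: False, e: False}
  {k: True, e: True}
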